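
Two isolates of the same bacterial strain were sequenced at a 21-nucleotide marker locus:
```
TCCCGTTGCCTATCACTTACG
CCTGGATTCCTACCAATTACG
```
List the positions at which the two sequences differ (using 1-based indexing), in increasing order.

Differences at position 1 (T→C), position 3 (C→T), position 4 (C→G), position 6 (T→A), position 8 (G→T), position 13 (T→C), position 16 (C→A).

1, 3, 4, 6, 8, 13, 16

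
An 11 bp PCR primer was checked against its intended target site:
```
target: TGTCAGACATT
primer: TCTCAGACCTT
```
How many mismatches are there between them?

2

Mismatches (1-based): site 2: G→C; site 9: A→C.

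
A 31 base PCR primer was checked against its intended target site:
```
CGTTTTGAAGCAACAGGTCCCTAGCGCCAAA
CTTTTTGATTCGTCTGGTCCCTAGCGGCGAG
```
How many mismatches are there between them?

9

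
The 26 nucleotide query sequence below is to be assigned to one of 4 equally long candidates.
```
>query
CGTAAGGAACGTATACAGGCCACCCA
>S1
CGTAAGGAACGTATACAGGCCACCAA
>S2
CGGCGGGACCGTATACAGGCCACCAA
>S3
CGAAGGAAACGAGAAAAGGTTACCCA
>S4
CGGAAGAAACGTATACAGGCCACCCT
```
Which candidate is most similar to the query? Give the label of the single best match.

S1

Hamming distances to query — S1: 1; S2: 5; S3: 9; S4: 3.
Smallest is S1 with 1 mismatch.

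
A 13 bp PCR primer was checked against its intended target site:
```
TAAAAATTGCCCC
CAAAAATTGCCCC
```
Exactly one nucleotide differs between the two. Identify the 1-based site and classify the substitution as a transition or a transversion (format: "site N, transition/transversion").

site 1, transition

The sequences differ only at site 1: T→C (pyrimidine→pyrimidine), a transition.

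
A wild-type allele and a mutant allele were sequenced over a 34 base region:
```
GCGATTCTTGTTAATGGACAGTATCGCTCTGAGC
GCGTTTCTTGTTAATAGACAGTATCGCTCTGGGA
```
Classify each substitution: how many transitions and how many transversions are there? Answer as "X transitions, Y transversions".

2 transitions, 2 transversions

Transitions (purine↔purine or pyrimidine↔pyrimidine): 16 G→A, 32 A→G.
Transversions (purine↔pyrimidine): 4 A→T, 34 C→A.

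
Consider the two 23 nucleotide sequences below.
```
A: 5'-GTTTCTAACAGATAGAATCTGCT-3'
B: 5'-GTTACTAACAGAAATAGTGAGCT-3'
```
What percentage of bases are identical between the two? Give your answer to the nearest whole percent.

74%

6 positions differ (4, 13, 15, 17, 19, 20), so 17 of 23 match: 17/23 = 73.91%.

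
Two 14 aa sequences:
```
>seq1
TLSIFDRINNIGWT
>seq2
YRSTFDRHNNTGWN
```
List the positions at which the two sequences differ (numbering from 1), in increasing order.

1, 2, 4, 8, 11, 14

Scanning 1-based: 1: T/Y; 2: L/R; 4: I/T; 8: I/H; 11: I/T; 14: T/N.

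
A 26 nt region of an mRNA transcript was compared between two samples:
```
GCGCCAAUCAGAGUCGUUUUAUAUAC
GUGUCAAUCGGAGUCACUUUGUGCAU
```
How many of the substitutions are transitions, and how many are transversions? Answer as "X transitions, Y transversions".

Transitions (purine↔purine or pyrimidine↔pyrimidine): 2 C→U, 4 C→U, 10 A→G, 16 G→A, 17 U→C, 21 A→G, 23 A→G, 24 U→C, 26 C→U.
Transversions (purine↔pyrimidine): none.

9 transitions, 0 transversions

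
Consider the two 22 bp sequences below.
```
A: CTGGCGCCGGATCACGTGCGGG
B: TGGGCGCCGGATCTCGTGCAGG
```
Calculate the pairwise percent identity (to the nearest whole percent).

82%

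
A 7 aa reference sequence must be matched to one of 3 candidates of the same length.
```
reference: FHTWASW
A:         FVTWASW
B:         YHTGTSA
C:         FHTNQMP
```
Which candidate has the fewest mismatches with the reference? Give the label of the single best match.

A

Hamming distances to reference — A: 1; B: 4; C: 4.
Smallest is A with 1 mismatch.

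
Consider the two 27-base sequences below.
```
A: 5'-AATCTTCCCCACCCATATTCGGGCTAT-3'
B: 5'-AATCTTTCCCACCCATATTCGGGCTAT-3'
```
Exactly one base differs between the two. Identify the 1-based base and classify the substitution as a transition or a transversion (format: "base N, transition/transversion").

Base 7 changes C→T. C is a pyrimidine and T is a pyrimidine, so this is a transition.

base 7, transition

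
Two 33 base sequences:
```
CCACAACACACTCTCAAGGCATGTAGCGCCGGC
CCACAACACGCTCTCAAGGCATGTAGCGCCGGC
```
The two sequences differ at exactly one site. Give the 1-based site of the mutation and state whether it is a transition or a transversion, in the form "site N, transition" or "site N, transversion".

Site 10 changes A→G. A is a purine and G is a purine, so this is a transition.

site 10, transition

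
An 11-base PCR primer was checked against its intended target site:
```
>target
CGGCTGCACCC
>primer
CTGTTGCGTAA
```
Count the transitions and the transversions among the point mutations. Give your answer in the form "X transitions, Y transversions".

Transitions (purine↔purine or pyrimidine↔pyrimidine): 4 C→T, 8 A→G, 9 C→T.
Transversions (purine↔pyrimidine): 2 G→T, 10 C→A, 11 C→A.

3 transitions, 3 transversions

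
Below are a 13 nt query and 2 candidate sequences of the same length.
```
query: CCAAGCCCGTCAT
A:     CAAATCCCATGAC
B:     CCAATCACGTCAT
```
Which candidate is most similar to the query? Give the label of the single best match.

B

A differs at 5 positions; B differs at 2 positions. The closest is B.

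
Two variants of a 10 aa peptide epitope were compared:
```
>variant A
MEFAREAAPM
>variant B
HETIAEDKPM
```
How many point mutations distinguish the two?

6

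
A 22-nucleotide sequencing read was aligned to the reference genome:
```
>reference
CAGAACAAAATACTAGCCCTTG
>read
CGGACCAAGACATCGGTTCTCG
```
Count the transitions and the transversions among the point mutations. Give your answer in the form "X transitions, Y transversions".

9 transitions, 1 transversion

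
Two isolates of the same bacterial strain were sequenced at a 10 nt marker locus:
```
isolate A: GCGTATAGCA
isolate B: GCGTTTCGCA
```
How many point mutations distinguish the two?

2

Mismatches (1-based): base 5: A→T; base 7: A→C.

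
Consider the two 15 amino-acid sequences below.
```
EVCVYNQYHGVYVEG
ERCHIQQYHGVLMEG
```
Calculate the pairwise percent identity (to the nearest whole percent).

6 positions differ (2, 4, 5, 6, 12, 13), so 9 of 15 match: 9/15 = 60%.

60%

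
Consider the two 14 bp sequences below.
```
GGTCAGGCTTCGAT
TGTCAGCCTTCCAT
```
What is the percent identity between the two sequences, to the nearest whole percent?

Mismatches at positions 1, 7, 12 (1-based): 3 of 14.
Identical positions: 11/14 = 78.57% → 79%.

79%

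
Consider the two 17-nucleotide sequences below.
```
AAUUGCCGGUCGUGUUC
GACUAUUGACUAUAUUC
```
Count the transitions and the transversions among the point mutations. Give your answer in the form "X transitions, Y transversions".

10 transitions, 0 transversions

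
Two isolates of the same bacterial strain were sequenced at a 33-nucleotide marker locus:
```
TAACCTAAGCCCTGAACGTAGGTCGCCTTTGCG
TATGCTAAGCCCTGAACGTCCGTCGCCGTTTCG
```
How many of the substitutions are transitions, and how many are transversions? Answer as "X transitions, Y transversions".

0 transitions, 6 transversions

Transitions (purine↔purine or pyrimidine↔pyrimidine): none.
Transversions (purine↔pyrimidine): 3 A→T, 4 C→G, 20 A→C, 21 G→C, 28 T→G, 31 G→T.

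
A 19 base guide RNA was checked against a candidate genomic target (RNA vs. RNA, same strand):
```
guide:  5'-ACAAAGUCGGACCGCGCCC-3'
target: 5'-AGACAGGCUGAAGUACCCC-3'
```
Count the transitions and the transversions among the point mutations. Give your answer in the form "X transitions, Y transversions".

0 transitions, 9 transversions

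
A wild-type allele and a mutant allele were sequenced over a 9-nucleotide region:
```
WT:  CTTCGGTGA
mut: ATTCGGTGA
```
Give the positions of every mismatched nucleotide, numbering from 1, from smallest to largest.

1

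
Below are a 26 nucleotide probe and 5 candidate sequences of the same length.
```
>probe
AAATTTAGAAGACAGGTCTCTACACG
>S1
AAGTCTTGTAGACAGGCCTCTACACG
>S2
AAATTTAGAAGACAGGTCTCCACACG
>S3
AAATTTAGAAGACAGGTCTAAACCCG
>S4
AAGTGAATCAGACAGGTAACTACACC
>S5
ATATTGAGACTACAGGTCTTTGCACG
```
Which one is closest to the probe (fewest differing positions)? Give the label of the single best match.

S1 differs at 5 positions; S2 differs at 1 position; S3 differs at 3 positions; S4 differs at 8 positions; S5 differs at 6 positions. The closest is S2.

S2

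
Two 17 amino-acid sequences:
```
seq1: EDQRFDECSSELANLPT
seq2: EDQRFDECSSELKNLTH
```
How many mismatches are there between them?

Mismatches (1-based): residue 13: A→K; residue 16: P→T; residue 17: T→H.

3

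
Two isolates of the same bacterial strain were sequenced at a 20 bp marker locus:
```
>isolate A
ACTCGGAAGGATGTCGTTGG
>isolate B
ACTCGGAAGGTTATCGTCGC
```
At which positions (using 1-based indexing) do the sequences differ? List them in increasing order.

Differences at position 11 (A→T), position 13 (G→A), position 18 (T→C), position 20 (G→C).

11, 13, 18, 20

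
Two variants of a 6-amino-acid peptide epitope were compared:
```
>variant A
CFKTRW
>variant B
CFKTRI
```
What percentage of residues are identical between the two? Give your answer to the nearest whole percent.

83%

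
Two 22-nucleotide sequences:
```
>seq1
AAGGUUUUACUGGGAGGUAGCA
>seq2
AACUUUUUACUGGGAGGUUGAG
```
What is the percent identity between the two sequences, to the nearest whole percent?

77%

Mismatches at positions 3, 4, 19, 21, 22 (1-based): 5 of 22.
Identical positions: 17/22 = 77.27% → 77%.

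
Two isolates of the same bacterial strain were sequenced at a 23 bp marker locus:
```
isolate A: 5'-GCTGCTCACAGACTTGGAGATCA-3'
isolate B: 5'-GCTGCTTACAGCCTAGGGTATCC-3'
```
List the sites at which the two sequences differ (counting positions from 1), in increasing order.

7, 12, 15, 18, 19, 23

Differences at site 7 (C→T), site 12 (A→C), site 15 (T→A), site 18 (A→G), site 19 (G→T), site 23 (A→C).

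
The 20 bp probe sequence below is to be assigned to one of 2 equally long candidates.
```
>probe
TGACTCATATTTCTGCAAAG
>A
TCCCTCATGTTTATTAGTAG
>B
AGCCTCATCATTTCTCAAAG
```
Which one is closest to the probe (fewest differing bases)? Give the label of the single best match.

Hamming distances to probe — A: 8; B: 7.
Smallest is B with 7 mismatches.

B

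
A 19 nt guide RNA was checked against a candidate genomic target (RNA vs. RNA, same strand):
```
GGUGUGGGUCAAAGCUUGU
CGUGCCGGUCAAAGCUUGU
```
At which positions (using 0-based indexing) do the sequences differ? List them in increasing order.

Differences at position 0 (G→C), position 4 (U→C), position 5 (G→C).

0, 4, 5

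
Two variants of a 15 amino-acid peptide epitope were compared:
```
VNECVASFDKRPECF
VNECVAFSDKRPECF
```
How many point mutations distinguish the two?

Comparing position by position, 2 residues differ: 7 (S/F), 8 (F/S).

2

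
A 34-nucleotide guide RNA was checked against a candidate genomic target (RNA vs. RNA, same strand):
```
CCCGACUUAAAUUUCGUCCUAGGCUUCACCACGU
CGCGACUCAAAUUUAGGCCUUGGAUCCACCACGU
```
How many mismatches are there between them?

7

Comparing position by position, 7 bases differ: 2 (C/G), 8 (U/C), 15 (C/A), 17 (U/G), 21 (A/U), 24 (C/A), 26 (U/C).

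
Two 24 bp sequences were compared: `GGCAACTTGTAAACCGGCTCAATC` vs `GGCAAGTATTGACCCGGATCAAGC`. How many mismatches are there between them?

7

Comparing position by position, 7 bases differ: 6 (C/G), 8 (T/A), 9 (G/T), 11 (A/G), 13 (A/C), 18 (C/A), 23 (T/G).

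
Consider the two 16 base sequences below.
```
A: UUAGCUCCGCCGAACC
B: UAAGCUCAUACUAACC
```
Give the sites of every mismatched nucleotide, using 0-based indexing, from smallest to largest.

1, 7, 8, 9, 11

Differences at site 1 (U→A), site 7 (C→A), site 8 (G→U), site 9 (C→A), site 11 (G→U).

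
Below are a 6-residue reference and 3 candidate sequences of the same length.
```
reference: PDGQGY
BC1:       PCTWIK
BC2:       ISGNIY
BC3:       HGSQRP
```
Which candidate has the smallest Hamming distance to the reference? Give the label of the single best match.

BC2

Hamming distances to reference — BC1: 5; BC2: 4; BC3: 5.
Smallest is BC2 with 4 mismatches.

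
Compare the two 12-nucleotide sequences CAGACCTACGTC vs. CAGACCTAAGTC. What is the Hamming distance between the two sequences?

1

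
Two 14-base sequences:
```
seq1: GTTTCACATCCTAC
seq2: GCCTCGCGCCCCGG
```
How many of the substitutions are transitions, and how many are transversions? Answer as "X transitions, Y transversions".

Transitions (purine↔purine or pyrimidine↔pyrimidine): 2 T→C, 3 T→C, 6 A→G, 8 A→G, 9 T→C, 12 T→C, 13 A→G.
Transversions (purine↔pyrimidine): 14 C→G.

7 transitions, 1 transversion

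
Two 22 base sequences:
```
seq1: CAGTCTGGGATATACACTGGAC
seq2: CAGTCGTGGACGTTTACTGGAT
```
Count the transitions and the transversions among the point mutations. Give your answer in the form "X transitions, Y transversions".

4 transitions, 3 transversions

Mismatches (1-based):
position 6: T→G (pyrimidine→purine, transversion)
position 7: G→T (purine→pyrimidine, transversion)
position 11: T→C (pyrimidine→pyrimidine, transition)
position 12: A→G (purine→purine, transition)
position 14: A→T (purine→pyrimidine, transversion)
position 15: C→T (pyrimidine→pyrimidine, transition)
position 22: C→T (pyrimidine→pyrimidine, transition)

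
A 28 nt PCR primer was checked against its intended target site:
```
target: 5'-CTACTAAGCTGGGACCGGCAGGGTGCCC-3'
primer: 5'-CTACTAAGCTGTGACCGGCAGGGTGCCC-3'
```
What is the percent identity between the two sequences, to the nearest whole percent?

96%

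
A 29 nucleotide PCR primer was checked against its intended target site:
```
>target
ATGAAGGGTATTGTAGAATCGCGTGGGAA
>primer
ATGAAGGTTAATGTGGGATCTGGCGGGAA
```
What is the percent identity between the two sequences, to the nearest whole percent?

76%

Mismatches at positions 8, 11, 15, 17, 21, 22, 24 (1-based): 7 of 29.
Identical positions: 22/29 = 75.86% → 76%.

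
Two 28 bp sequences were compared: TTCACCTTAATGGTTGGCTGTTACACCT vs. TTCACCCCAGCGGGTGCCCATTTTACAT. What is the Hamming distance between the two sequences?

Comparing position by position, 11 sites differ: 7 (T/C), 8 (T/C), 10 (A/G), 11 (T/C), 14 (T/G), 17 (G/C), 19 (T/C), 20 (G/A), 23 (A/T), 24 (C/T), 27 (C/A).

11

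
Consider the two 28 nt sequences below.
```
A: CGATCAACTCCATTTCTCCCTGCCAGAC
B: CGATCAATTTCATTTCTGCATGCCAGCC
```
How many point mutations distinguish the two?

The sequences differ at bases 8, 10, 18, 20, 27 (1-based) — 5 in total.

5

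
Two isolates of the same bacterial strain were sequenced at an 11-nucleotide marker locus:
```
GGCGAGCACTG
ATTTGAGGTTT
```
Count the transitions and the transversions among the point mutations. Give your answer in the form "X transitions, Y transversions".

6 transitions, 4 transversions

Transitions (purine↔purine or pyrimidine↔pyrimidine): 1 G→A, 3 C→T, 5 A→G, 6 G→A, 8 A→G, 9 C→T.
Transversions (purine↔pyrimidine): 2 G→T, 4 G→T, 7 C→G, 11 G→T.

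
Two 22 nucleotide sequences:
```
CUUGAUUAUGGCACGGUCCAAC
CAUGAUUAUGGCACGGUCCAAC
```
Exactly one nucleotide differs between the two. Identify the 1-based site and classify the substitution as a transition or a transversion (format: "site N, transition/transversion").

Site 2 changes U→A. U is a pyrimidine and A is a purine, so this is a transversion.

site 2, transversion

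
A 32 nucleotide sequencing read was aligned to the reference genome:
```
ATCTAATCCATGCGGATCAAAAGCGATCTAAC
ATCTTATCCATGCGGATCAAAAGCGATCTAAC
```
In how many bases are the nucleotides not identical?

1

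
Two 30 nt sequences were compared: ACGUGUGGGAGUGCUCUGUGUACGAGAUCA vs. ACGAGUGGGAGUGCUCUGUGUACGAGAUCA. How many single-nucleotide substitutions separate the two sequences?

Mismatches (1-based): site 4: U→A.

1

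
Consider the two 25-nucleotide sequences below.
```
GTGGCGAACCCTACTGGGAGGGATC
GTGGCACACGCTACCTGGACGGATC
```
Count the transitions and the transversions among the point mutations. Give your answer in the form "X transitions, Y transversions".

2 transitions, 4 transversions

Transitions (purine↔purine or pyrimidine↔pyrimidine): 6 G→A, 15 T→C.
Transversions (purine↔pyrimidine): 7 A→C, 10 C→G, 16 G→T, 20 G→C.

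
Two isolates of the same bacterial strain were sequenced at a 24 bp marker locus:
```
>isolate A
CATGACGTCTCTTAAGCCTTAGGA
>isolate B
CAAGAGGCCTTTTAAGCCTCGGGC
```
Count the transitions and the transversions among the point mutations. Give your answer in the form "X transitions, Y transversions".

4 transitions, 3 transversions

Mismatches (1-based):
position 3: T→A (pyrimidine→purine, transversion)
position 6: C→G (pyrimidine→purine, transversion)
position 8: T→C (pyrimidine→pyrimidine, transition)
position 11: C→T (pyrimidine→pyrimidine, transition)
position 20: T→C (pyrimidine→pyrimidine, transition)
position 21: A→G (purine→purine, transition)
position 24: A→C (purine→pyrimidine, transversion)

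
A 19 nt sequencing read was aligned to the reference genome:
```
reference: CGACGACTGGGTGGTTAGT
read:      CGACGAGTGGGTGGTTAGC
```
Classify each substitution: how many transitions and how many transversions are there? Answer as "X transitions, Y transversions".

1 transition, 1 transversion

Mismatches (1-based):
position 7: C→G (pyrimidine→purine, transversion)
position 19: T→C (pyrimidine→pyrimidine, transition)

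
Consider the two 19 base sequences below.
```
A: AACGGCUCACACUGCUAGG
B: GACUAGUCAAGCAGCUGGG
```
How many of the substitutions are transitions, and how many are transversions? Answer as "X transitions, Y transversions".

4 transitions, 4 transversions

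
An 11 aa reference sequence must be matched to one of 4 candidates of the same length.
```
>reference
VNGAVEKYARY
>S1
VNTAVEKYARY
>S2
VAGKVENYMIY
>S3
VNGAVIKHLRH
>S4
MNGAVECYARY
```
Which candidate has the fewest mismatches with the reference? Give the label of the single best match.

Hamming distances to reference — S1: 1; S2: 5; S3: 4; S4: 2.
Smallest is S1 with 1 mismatch.

S1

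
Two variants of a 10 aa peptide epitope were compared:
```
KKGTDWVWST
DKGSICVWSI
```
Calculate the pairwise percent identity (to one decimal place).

5 positions differ (1, 4, 5, 6, 10), so 5 of 10 match: 5/10 = 50%.

50.0%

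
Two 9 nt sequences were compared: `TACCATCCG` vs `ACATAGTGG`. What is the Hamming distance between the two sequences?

7

Comparing position by position, 7 positions differ: 1 (T/A), 2 (A/C), 3 (C/A), 4 (C/T), 6 (T/G), 7 (C/T), 8 (C/G).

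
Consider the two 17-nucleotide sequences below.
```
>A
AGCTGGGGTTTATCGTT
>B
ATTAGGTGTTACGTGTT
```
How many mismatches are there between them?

8

Comparing position by position, 8 positions differ: 2 (G/T), 3 (C/T), 4 (T/A), 7 (G/T), 11 (T/A), 12 (A/C), 13 (T/G), 14 (C/T).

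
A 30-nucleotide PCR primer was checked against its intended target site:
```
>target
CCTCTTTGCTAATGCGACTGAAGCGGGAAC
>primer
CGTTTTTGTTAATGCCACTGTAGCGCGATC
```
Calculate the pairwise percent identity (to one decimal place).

7 positions differ (2, 4, 9, 16, 21, 26, 29), so 23 of 30 match: 23/30 = 76.67%.

76.7%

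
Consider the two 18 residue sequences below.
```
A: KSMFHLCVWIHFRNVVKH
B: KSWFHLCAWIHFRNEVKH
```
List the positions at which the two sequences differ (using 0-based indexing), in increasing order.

Scanning 0-based: 2: M/W; 7: V/A; 14: V/E.

2, 7, 14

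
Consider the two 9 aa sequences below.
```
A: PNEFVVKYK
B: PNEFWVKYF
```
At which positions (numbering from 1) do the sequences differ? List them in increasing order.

5, 9

Differences at position 5 (V→W), position 9 (K→F).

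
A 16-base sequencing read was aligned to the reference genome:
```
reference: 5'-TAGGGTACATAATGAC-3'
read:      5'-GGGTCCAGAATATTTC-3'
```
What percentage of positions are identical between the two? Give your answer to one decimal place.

37.5%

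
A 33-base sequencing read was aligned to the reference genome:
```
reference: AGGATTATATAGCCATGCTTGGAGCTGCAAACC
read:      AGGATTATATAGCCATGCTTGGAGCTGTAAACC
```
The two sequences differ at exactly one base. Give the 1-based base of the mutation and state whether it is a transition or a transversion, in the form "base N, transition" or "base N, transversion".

base 28, transition

The sequences differ only at base 28: C→T (pyrimidine→pyrimidine), a transition.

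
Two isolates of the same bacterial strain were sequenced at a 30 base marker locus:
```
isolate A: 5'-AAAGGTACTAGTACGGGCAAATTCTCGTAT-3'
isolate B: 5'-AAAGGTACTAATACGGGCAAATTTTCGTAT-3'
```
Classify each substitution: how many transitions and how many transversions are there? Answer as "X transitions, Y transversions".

2 transitions, 0 transversions

Transitions (purine↔purine or pyrimidine↔pyrimidine): 11 G→A, 24 C→T.
Transversions (purine↔pyrimidine): none.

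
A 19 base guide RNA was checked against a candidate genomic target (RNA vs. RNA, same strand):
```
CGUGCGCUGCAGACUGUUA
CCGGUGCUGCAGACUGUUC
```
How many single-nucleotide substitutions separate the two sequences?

Comparing position by position, 4 bases differ: 2 (G/C), 3 (U/G), 5 (C/U), 19 (A/C).

4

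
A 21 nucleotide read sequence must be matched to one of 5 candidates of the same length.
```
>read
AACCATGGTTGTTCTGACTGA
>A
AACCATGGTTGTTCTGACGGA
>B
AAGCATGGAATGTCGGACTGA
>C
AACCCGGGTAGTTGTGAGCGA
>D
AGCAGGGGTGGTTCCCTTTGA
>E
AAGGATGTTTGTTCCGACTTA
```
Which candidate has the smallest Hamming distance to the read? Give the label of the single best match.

A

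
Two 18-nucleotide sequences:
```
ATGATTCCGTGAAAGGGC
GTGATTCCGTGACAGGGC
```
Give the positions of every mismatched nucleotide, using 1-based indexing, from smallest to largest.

1, 13

Differences at position 1 (A→G), position 13 (A→C).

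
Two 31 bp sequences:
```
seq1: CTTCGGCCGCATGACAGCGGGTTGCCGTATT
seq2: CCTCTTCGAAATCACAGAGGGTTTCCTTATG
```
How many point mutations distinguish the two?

11

The sequences differ at sites 2, 5, 6, 8, 9, 10, 13, 18, 24, 27, 31 (1-based) — 11 in total.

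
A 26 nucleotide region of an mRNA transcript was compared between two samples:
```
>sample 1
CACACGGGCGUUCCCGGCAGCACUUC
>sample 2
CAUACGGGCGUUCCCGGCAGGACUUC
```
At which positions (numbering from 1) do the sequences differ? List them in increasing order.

Differences at position 3 (C→U), position 21 (C→G).

3, 21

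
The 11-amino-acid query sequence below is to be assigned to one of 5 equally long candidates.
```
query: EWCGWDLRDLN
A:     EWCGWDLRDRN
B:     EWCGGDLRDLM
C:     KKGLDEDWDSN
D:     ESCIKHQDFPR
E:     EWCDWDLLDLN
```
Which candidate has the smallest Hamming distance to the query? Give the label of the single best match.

A

Hamming distances to query — A: 1; B: 2; C: 9; D: 9; E: 2.
Smallest is A with 1 mismatch.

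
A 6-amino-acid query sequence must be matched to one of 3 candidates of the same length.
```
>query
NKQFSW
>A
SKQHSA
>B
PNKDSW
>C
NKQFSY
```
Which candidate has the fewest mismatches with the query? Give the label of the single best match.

Hamming distances to query — A: 3; B: 4; C: 1.
Smallest is C with 1 mismatch.

C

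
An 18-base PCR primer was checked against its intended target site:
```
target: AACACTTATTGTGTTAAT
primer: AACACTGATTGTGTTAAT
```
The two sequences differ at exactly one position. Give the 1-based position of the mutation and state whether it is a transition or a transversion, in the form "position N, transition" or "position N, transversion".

position 7, transversion

The sequences differ only at position 7: T→G (pyrimidine→purine), a transversion.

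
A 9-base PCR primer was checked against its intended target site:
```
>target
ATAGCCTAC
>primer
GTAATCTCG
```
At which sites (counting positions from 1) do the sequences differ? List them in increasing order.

1, 4, 5, 8, 9

Differences at site 1 (A→G), site 4 (G→A), site 5 (C→T), site 8 (A→C), site 9 (C→G).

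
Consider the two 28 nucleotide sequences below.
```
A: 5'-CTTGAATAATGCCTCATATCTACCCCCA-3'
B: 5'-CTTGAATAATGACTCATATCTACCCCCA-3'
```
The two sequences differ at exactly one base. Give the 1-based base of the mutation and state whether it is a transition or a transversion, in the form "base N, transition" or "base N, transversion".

base 12, transversion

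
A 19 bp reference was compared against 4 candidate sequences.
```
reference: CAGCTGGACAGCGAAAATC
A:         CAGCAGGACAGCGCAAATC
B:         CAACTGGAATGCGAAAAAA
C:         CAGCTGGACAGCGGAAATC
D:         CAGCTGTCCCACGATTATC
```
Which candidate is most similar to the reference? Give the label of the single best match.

C

A differs at 2 positions; B differs at 5 positions; C differs at 1 position; D differs at 6 positions. The closest is C.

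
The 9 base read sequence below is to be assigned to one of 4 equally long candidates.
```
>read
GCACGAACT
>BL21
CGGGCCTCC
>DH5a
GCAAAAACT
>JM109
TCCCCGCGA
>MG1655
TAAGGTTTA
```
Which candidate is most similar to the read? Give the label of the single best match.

Hamming distances to read — BL21: 8; DH5a: 2; JM109: 7; MG1655: 7.
Smallest is DH5a with 2 mismatches.

DH5a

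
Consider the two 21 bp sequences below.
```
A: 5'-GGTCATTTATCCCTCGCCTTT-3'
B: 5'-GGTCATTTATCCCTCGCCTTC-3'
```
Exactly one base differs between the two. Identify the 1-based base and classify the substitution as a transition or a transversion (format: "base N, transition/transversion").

The sequences differ only at base 21: T→C (pyrimidine→pyrimidine), a transition.

base 21, transition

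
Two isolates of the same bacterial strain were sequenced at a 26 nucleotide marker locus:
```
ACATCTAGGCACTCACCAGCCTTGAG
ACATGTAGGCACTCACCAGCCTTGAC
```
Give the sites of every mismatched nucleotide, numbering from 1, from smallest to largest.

5, 26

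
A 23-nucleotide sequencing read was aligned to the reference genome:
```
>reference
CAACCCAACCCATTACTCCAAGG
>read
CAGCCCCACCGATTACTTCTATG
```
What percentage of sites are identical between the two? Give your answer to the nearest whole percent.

74%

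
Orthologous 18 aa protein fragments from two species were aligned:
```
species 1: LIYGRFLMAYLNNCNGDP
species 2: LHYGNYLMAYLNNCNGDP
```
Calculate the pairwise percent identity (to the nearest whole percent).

83%

Mismatches at positions 2, 5, 6 (1-based): 3 of 18.
Identical positions: 15/18 = 83.33% → 83%.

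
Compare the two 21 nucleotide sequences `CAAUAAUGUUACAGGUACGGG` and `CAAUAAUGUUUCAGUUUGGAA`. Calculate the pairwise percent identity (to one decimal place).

71.4%

Mismatches at positions 11, 15, 17, 18, 20, 21 (1-based): 6 of 21.
Identical positions: 15/21 = 71.43% → 71.4%.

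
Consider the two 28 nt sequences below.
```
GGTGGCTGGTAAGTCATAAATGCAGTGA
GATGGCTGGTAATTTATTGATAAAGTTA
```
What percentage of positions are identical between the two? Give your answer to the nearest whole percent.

Mismatches at positions 2, 13, 15, 18, 19, 22, 23, 27 (1-based): 8 of 28.
Identical positions: 20/28 = 71.43% → 71%.

71%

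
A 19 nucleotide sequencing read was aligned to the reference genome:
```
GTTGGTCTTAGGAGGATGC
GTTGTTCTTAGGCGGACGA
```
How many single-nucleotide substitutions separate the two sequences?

4

Mismatches (1-based): position 5: G→T; position 13: A→C; position 17: T→C; position 19: C→A.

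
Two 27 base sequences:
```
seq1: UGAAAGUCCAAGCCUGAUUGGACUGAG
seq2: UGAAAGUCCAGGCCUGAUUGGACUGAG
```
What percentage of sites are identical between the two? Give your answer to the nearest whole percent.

96%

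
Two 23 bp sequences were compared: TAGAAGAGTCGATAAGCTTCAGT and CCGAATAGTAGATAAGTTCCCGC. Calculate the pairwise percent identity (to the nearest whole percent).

8 positions differ (1, 2, 6, 10, 17, 19, 21, 23), so 15 of 23 match: 15/23 = 65.22%.

65%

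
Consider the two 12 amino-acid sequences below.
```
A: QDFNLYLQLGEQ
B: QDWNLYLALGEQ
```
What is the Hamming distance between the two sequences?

2

The sequences differ at positions 3, 8 (1-based) — 2 in total.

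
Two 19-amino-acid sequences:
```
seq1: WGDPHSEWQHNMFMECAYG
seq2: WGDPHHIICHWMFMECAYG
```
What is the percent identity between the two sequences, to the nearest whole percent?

5 positions differ (6, 7, 8, 9, 11), so 14 of 19 match: 14/19 = 73.68%.

74%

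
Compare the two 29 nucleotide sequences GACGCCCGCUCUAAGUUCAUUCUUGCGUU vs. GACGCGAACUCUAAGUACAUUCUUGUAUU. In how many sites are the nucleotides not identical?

Mismatches (1-based): site 6: C→G; site 7: C→A; site 8: G→A; site 17: U→A; site 26: C→U; site 27: G→A.

6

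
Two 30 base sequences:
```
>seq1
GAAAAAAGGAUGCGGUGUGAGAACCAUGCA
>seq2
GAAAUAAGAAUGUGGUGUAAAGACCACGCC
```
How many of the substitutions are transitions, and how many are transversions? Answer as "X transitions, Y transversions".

6 transitions, 2 transversions

Mismatches (1-based):
base 5: A→U (purine→pyrimidine, transversion)
base 9: G→A (purine→purine, transition)
base 13: C→U (pyrimidine→pyrimidine, transition)
base 19: G→A (purine→purine, transition)
base 21: G→A (purine→purine, transition)
base 22: A→G (purine→purine, transition)
base 27: U→C (pyrimidine→pyrimidine, transition)
base 30: A→C (purine→pyrimidine, transversion)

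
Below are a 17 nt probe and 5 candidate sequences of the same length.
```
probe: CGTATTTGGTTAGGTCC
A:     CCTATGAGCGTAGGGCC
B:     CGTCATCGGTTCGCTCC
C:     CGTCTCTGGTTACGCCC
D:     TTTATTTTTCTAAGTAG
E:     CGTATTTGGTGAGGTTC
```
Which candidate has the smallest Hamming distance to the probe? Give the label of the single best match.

Hamming distances to probe — A: 6; B: 5; C: 4; D: 8; E: 2.
Smallest is E with 2 mismatches.

E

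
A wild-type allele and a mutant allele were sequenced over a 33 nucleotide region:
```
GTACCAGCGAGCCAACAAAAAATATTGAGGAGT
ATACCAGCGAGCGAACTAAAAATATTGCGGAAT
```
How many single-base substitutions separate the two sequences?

The sequences differ at sites 1, 13, 17, 28, 32 (1-based) — 5 in total.

5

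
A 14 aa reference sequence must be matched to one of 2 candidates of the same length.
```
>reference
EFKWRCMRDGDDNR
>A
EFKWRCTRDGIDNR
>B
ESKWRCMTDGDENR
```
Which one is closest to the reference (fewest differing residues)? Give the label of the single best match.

A

A differs at 2 residues; B differs at 3 residues. The closest is A.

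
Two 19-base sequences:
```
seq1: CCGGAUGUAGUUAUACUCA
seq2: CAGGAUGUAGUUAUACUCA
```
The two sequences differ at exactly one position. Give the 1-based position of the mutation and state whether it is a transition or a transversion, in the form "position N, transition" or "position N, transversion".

Position 2 changes C→A. C is a pyrimidine and A is a purine, so this is a transversion.

position 2, transversion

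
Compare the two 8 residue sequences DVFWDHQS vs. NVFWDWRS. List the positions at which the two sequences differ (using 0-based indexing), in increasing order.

Differences at position 0 (D→N), position 5 (H→W), position 6 (Q→R).

0, 5, 6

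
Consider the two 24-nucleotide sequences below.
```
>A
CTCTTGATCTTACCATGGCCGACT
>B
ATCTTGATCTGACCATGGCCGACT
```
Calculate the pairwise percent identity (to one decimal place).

Mismatches at positions 1, 11 (1-based): 2 of 24.
Identical positions: 22/24 = 91.67% → 91.7%.

91.7%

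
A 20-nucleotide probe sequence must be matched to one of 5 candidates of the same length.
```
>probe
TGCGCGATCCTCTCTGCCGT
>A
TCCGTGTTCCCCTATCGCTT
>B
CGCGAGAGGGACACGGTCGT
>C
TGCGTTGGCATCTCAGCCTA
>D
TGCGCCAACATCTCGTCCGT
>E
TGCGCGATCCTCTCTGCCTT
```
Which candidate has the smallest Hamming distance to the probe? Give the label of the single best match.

E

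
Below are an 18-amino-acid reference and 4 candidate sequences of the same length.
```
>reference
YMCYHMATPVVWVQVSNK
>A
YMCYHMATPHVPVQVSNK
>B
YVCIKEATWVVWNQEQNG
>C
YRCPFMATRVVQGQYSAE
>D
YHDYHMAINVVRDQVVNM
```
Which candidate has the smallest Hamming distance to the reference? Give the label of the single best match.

A

A differs at 2 residues; B differs at 9 residues; C differs at 9 residues; D differs at 8 residues. The closest is A.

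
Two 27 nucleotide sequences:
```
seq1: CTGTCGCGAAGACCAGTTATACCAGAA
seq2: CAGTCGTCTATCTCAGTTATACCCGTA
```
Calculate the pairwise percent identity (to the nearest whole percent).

67%

9 positions differ (2, 7, 8, 9, 11, 12, 13, 24, 26), so 18 of 27 match: 18/27 = 66.67%.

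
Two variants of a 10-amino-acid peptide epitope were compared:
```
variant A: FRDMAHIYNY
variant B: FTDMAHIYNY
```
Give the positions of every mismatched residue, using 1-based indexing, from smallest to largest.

Scanning 1-based: 2: R/T.

2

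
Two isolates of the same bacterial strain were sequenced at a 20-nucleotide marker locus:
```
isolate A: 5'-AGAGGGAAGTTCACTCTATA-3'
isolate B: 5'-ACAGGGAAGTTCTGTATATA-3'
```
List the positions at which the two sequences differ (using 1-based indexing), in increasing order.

Differences at position 2 (G→C), position 13 (A→T), position 14 (C→G), position 16 (C→A).

2, 13, 14, 16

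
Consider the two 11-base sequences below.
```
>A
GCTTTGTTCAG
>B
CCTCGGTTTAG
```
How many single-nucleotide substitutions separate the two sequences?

4

Comparing position by position, 4 sites differ: 1 (G/C), 4 (T/C), 5 (T/G), 9 (C/T).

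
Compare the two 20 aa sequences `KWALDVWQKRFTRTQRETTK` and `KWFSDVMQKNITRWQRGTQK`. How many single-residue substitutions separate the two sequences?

8

Comparing position by position, 8 positions differ: 3 (A/F), 4 (L/S), 7 (W/M), 10 (R/N), 11 (F/I), 14 (T/W), 17 (E/G), 19 (T/Q).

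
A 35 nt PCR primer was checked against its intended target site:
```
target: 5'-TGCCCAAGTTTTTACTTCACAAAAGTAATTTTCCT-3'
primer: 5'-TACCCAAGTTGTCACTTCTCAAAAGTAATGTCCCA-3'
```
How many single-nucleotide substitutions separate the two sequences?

7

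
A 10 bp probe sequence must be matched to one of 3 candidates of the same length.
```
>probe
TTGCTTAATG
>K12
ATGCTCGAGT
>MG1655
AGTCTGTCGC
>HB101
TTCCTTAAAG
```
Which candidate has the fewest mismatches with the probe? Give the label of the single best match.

HB101

K12 differs at 5 sites; MG1655 differs at 8 sites; HB101 differs at 2 sites. The closest is HB101.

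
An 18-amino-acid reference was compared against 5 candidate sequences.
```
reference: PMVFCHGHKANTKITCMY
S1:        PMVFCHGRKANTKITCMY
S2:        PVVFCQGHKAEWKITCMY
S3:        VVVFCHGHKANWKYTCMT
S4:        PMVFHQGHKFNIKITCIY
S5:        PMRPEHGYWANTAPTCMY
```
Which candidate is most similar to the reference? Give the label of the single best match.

S1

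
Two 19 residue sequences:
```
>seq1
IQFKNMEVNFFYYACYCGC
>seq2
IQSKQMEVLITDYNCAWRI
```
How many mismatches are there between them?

Comparing position by position, 11 positions differ: 3 (F/S), 5 (N/Q), 9 (N/L), 10 (F/I), 11 (F/T), 12 (Y/D), 14 (A/N), 16 (Y/A), 17 (C/W), 18 (G/R), 19 (C/I).

11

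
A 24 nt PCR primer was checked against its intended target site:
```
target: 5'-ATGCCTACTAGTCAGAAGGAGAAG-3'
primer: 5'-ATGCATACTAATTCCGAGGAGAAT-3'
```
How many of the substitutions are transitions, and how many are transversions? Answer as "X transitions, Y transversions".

3 transitions, 4 transversions

Transitions (purine↔purine or pyrimidine↔pyrimidine): 11 G→A, 13 C→T, 16 A→G.
Transversions (purine↔pyrimidine): 5 C→A, 14 A→C, 15 G→C, 24 G→T.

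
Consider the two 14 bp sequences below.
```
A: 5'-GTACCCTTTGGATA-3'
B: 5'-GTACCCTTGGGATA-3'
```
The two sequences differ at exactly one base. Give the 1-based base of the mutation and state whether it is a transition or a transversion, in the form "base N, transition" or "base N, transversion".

base 9, transversion

Base 9 changes T→G. T is a pyrimidine and G is a purine, so this is a transversion.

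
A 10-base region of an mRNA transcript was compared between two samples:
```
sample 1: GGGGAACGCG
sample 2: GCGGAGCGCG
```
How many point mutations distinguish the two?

2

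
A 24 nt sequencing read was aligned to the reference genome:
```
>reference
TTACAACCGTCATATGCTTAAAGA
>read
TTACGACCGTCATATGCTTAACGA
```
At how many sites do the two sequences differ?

2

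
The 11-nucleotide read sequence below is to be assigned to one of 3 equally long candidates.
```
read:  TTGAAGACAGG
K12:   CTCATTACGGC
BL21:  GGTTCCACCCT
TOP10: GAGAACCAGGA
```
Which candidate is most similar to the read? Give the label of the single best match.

Hamming distances to read — K12: 6; BL21: 9; TOP10: 7.
Smallest is K12 with 6 mismatches.

K12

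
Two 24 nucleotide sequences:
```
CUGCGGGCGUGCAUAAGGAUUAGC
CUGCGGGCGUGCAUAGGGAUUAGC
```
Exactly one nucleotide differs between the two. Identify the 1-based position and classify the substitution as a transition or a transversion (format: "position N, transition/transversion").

position 16, transition

The sequences differ only at position 16: A→G (purine→purine), a transition.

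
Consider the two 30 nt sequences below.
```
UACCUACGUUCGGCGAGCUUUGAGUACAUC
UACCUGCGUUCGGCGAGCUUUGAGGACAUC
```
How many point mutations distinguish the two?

2

Mismatches (1-based): base 6: A→G; base 25: U→G.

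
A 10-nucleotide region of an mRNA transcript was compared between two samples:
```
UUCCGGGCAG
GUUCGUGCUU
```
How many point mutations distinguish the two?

5

The sequences differ at positions 1, 3, 6, 9, 10 (1-based) — 5 in total.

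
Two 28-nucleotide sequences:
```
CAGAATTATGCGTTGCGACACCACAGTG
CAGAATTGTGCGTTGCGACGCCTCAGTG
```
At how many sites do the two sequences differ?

Mismatches (1-based): site 8: A→G; site 20: A→G; site 23: A→T.

3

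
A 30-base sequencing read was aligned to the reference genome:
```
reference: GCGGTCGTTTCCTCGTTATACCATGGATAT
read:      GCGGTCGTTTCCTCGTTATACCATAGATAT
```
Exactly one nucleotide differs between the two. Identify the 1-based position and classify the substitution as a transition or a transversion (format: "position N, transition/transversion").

Position 25 changes G→A. G is a purine and A is a purine, so this is a transition.

position 25, transition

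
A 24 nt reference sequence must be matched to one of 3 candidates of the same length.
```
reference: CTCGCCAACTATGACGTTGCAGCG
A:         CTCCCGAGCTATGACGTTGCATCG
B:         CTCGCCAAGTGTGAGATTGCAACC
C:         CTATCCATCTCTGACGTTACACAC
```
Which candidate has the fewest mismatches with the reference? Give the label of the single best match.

A

A differs at 4 bases; B differs at 6 bases; C differs at 8 bases. The closest is A.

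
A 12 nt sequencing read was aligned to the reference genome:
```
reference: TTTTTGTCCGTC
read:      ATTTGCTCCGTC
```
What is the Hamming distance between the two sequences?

3

The sequences differ at sites 1, 5, 6 (1-based) — 3 in total.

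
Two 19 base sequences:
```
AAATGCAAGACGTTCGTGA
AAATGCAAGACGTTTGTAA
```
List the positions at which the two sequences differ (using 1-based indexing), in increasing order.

Scanning 1-based: 15: C/T; 18: G/A.

15, 18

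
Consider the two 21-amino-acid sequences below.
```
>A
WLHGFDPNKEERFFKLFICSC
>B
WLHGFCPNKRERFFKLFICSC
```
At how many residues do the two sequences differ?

2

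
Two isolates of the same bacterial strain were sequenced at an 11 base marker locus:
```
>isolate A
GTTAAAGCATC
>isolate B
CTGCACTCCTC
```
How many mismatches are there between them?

6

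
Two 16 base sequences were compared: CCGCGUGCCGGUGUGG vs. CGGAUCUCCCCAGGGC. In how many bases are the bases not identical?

10

The sequences differ at bases 2, 4, 5, 6, 7, 10, 11, 12, 14, 16 (1-based) — 10 in total.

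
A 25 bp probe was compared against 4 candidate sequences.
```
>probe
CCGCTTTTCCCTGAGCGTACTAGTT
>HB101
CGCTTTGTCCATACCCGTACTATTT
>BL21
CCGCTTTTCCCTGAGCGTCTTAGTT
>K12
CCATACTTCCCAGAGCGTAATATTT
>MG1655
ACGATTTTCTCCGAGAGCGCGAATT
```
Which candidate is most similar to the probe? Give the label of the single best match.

BL21

HB101 differs at 9 bases; BL21 differs at 2 bases; K12 differs at 7 bases; MG1655 differs at 9 bases. The closest is BL21.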